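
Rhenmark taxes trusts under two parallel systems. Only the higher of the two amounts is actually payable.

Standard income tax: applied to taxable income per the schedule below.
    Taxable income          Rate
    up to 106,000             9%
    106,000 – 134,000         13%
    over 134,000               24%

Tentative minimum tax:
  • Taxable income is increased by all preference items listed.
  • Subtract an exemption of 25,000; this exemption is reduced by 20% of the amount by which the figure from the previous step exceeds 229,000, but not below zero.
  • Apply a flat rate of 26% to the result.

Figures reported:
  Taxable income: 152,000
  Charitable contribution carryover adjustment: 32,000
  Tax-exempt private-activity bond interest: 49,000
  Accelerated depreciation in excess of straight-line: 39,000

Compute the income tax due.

66,456

Standard income tax:
  106,000 × 9% = 9,540
  28,000 × 13% = 3,640
  18,000 × 24% = 4,320
  → 17,500

Tentative minimum tax:
  Adjusted income: 152,000 + 32,000 + 49,000 + 39,000 = 272,000
  Exemption: 25,000 − 20% × (272,000 − 229,000) = 25,000 − 8,600 = 16,400
  Base: 272,000 − 16,400 = 255,600
  255,600 × 26% = 66,456

66,456 > 17,500, so the tentative minimum tax is the binding amount.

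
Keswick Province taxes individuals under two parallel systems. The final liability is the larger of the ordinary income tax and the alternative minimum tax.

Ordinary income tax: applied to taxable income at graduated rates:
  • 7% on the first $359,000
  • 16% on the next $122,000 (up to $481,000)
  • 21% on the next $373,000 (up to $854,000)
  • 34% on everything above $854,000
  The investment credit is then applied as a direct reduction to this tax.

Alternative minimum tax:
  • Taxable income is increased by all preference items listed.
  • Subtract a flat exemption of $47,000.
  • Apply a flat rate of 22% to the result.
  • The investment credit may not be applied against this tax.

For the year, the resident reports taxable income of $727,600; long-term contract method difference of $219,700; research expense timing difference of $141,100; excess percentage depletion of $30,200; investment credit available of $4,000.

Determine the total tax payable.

$235,752

Alternative minimum tax:
  Adjusted income: $727,600 + $219,700 + $141,100 + $30,200 = $1,118,600
  Less exemption $47,000 → base $1,071,600
  $1,071,600 × 22% = $235,752

Ordinary income tax:
  $359,000 × 7% = $25,130
  $122,000 × 16% = $19,520
  $246,600 × 21% = $51,786
  → $96,436
  Less investment credit $4,000 → $92,436

$235,752 > $92,436, so the alternative minimum tax is the binding amount.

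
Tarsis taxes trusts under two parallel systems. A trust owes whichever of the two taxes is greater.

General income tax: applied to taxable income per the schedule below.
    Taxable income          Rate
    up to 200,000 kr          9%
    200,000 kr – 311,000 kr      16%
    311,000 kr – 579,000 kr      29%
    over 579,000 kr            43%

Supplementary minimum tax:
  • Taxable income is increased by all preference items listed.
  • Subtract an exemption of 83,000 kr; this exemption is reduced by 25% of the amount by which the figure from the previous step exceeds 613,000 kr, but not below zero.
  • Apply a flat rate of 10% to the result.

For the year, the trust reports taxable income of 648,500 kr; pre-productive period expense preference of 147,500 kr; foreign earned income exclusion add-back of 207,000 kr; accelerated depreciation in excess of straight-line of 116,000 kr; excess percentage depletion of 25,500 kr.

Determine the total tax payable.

143,365 kr

General income tax:
  200,000 kr × 9% = 18,000 kr
  111,000 kr × 16% = 17,760 kr
  268,000 kr × 29% = 77,720 kr
  69,500 kr × 43% = 29,885 kr
  → 143,365 kr

Supplementary minimum tax:
  Adjusted income: 648,500 kr + 147,500 kr + 207,000 kr + 116,000 kr + 25,500 kr = 1,144,500 kr
  Exemption: 25% × (1,144,500 kr − 613,000 kr) = 132,875 kr ≥ 83,000 kr, so the exemption is fully phased out
  Base: 1,144,500 kr − 0 kr = 1,144,500 kr
  1,144,500 kr × 10% = 114,450 kr

143,365 kr > 114,450 kr, so the general income tax governs.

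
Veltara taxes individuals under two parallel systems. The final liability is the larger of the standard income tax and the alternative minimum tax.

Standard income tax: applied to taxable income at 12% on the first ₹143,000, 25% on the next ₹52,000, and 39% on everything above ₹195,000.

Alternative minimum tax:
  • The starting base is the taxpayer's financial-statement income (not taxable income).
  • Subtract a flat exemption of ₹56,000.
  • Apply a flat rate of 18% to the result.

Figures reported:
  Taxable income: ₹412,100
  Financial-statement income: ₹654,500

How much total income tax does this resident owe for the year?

Alternative minimum tax:
  Base (financial-statement income): ₹654,500
  Less exemption ₹56,000 → base ₹598,500
  ₹598,500 × 18% = ₹107,730

Standard income tax:
  ₹143,000 × 12% = ₹17,160
  ₹52,000 × 25% = ₹13,000
  ₹217,100 × 39% = ₹84,669
  → ₹114,829

₹114,829 > ₹107,730, so the standard income tax governs.

₹114,829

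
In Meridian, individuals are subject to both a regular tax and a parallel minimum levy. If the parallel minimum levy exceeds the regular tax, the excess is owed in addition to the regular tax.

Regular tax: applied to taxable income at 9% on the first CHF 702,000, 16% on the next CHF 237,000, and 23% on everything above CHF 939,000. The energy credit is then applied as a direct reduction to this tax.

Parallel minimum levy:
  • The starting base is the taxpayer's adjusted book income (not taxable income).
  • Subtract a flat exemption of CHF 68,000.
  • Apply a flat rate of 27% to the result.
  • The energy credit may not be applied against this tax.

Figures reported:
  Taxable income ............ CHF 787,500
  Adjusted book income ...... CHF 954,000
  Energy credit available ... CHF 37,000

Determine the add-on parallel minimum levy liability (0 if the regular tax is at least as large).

Parallel minimum levy:
  Base (adjusted book income): CHF 954,000
  Less exemption CHF 68,000 → base CHF 886,000
  CHF 886,000 × 27% = CHF 239,220

Regular tax:
  CHF 702,000 × 9% = CHF 63,180
  CHF 85,500 × 16% = CHF 13,680
  → CHF 76,860
  Less energy credit CHF 37,000 → CHF 39,860

Excess of parallel minimum levy over regular tax: CHF 239,220 − CHF 39,860 = CHF 199,360.

CHF 199,360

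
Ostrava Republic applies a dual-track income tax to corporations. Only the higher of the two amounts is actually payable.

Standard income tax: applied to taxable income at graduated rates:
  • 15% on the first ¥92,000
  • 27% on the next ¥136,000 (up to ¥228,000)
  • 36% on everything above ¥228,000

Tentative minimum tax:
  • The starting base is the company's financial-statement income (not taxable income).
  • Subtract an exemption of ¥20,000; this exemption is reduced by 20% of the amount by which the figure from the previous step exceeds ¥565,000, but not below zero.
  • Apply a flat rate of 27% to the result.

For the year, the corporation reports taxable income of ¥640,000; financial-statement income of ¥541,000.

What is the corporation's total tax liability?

¥198,840

Tentative minimum tax:
  Base (financial-statement income): ¥541,000
  Exemption: ¥541,000 ≤ ¥565,000, so full ¥20,000 applies
  Base: ¥541,000 − ¥20,000 = ¥521,000
  ¥521,000 × 27% = ¥140,670

Standard income tax:
  ¥92,000 × 15% = ¥13,800
  ¥136,000 × 27% = ¥36,720
  ¥412,000 × 36% = ¥148,320
  → ¥198,840

¥198,840 > ¥140,670, so the standard income tax governs.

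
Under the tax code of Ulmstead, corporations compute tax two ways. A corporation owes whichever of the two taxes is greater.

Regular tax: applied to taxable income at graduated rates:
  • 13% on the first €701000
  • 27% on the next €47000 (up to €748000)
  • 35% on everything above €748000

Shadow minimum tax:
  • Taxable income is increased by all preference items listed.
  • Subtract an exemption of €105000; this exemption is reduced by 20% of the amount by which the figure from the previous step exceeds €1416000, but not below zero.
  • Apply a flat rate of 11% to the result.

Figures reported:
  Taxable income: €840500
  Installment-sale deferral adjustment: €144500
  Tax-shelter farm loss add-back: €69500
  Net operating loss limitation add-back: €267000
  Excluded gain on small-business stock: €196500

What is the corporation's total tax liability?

Regular tax:
  €701000 × 13% = €91130
  €47000 × 27% = €12690
  €92500 × 35% = €32375
  → €136195

Shadow minimum tax:
  Adjusted income: €840500 + €144500 + €69500 + €267000 + €196500 = €1518000
  Exemption: €105000 − 20% × (€1518000 − €1416000) = €105000 − €20400 = €84600
  Base: €1518000 − €84600 = €1433400
  €1433400 × 11% = €157674

€157674 > €136195, so the shadow minimum tax is the binding amount.

€157674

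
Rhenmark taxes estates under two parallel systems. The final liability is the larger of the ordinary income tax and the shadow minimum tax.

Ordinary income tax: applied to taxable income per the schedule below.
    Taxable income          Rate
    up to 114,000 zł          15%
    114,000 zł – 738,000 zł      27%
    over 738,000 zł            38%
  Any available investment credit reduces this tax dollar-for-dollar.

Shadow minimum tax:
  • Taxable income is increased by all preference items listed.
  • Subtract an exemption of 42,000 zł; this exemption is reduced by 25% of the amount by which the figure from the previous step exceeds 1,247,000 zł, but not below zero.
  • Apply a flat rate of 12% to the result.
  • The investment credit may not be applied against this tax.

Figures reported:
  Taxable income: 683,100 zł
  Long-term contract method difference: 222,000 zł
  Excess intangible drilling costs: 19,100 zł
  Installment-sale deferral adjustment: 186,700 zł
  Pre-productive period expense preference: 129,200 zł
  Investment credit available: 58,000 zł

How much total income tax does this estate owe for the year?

Shadow minimum tax:
  Adjusted income: 683,100 zł + 222,000 zł + 19,100 zł + 186,700 zł + 129,200 zł = 1,240,100 zł
  Exemption: 1,240,100 zł ≤ 1,247,000 zł, so full 42,000 zł applies
  Base: 1,240,100 zł − 42,000 zł = 1,198,100 zł
  1,198,100 zł × 12% = 143,772 zł

Ordinary income tax:
  114,000 zł × 15% = 17,100 zł
  569,100 zł × 27% = 153,657 zł
  → 170,757 zł
  Less investment credit 58,000 zł → 112,757 zł

143,772 zł > 112,757 zł, so the shadow minimum tax is the binding amount.

143,772 zł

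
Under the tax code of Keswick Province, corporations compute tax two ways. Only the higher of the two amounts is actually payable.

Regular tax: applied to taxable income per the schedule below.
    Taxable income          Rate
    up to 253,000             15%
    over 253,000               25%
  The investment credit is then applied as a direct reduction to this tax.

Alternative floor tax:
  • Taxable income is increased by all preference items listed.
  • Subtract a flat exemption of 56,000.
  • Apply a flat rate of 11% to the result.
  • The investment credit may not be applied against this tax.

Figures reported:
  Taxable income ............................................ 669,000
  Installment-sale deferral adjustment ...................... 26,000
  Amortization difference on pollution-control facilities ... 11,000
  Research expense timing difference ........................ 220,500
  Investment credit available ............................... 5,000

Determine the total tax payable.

136,950

Regular tax:
  253,000 × 15% = 37,950
  416,000 × 25% = 104,000
  → 141,950
  Less investment credit 5,000 → 136,950

Alternative floor tax:
  Adjusted income: 669,000 + 26,000 + 11,000 + 220,500 = 926,500
  Less exemption 56,000 → base 870,500
  870,500 × 11% = 95,755

136,950 > 95,755, so the regular tax governs.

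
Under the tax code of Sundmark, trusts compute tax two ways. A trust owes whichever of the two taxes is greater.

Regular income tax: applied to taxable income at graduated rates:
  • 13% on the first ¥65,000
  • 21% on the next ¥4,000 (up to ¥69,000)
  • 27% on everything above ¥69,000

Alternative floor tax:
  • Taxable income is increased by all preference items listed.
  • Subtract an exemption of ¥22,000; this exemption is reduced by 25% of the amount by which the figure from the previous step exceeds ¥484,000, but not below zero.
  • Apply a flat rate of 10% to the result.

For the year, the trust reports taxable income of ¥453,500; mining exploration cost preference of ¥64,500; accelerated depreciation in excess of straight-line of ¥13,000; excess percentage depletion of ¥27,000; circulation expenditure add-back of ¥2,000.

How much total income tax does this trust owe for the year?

¥113,105

Alternative floor tax:
  Adjusted income: ¥453,500 + ¥64,500 + ¥13,000 + ¥27,000 + ¥2,000 = ¥560,000
  Exemption: ¥22,000 − 25% × (¥560,000 − ¥484,000) = ¥22,000 − ¥19,000 = ¥3,000
  Base: ¥560,000 − ¥3,000 = ¥557,000
  ¥557,000 × 10% = ¥55,700

Regular income tax:
  ¥65,000 × 13% = ¥8,450
  ¥4,000 × 21% = ¥840
  ¥384,500 × 27% = ¥103,815
  → ¥113,105

¥113,105 > ¥55,700, so the regular income tax governs.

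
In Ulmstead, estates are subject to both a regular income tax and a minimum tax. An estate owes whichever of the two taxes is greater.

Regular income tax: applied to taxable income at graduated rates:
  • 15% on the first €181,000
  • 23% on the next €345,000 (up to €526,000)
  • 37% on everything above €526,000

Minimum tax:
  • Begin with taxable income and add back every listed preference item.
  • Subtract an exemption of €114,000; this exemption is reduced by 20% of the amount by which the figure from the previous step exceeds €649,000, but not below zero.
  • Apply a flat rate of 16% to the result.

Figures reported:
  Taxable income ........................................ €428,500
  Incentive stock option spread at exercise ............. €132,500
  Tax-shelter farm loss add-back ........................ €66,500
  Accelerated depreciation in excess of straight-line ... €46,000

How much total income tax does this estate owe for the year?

€90,304

Minimum tax:
  Adjusted income: €428,500 + €132,500 + €66,500 + €46,000 = €673,500
  Exemption: €114,000 − 20% × (€673,500 − €649,000) = €114,000 − €4,900 = €109,100
  Base: €673,500 − €109,100 = €564,400
  €564,400 × 16% = €90,304

Regular income tax:
  €181,000 × 15% = €27,150
  €247,500 × 23% = €56,925
  → €84,075

€90,304 > €84,075, so the minimum tax is the binding amount.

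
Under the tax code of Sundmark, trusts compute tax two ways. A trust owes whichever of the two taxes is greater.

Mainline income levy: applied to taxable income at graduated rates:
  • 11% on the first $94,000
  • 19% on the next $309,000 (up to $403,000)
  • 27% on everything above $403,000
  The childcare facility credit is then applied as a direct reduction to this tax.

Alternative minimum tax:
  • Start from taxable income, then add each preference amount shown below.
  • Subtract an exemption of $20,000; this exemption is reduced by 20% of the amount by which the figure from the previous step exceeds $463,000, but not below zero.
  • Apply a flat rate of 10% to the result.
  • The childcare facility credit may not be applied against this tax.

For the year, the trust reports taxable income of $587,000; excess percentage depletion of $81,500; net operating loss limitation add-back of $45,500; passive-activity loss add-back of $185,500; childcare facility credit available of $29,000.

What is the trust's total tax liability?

Alternative minimum tax:
  Adjusted income: $587,000 + $81,500 + $45,500 + $185,500 = $899,500
  Exemption: 20% × ($899,500 − $463,000) = $87,300 ≥ $20,000, so the exemption is fully phased out
  Base: $899,500 − $0 = $899,500
  $899,500 × 10% = $89,950

Mainline income levy:
  $94,000 × 11% = $10,340
  $309,000 × 19% = $58,710
  $184,000 × 27% = $49,680
  → $118,730
  Less childcare facility credit $29,000 → $89,730

$89,950 > $89,730, so the alternative minimum tax is the binding amount.

$89,950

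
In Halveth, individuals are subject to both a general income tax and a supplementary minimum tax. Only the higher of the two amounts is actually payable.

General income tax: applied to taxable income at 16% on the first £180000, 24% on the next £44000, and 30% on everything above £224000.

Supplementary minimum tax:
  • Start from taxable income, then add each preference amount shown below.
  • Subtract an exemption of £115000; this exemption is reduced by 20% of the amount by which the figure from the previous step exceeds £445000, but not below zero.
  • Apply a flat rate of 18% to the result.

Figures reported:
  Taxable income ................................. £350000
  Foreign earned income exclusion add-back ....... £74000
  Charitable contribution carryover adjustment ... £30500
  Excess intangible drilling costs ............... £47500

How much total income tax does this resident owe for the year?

Supplementary minimum tax:
  Adjusted income: £350000 + £74000 + £30500 + £47500 = £502000
  Exemption: £115000 − 20% × (£502000 − £445000) = £115000 − £11400 = £103600
  Base: £502000 − £103600 = £398400
  £398400 × 18% = £71712

General income tax:
  £180000 × 16% = £28800
  £44000 × 24% = £10560
  £126000 × 30% = £37800
  → £77160

£77160 > £71712, so the general income tax governs.

£77160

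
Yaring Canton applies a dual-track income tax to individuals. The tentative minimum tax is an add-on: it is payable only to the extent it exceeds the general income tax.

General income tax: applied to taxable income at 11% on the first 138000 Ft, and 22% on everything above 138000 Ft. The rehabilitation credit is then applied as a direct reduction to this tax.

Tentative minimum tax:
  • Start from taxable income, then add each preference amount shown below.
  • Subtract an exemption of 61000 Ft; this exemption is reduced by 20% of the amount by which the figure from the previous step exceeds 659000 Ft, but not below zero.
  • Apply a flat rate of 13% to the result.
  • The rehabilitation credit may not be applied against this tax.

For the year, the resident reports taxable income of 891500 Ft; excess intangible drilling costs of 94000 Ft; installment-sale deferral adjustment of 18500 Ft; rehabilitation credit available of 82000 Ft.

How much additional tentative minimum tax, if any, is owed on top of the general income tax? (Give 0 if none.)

31570 Ft

General income tax:
  138000 Ft × 11% = 15180 Ft
  753500 Ft × 22% = 165770 Ft
  → 180950 Ft
  Less rehabilitation credit 82000 Ft → 98950 Ft

Tentative minimum tax:
  Adjusted income: 891500 Ft + 94000 Ft + 18500 Ft = 1004000 Ft
  Exemption: 20% × (1004000 Ft − 659000 Ft) = 69000 Ft ≥ 61000 Ft, so the exemption is fully phased out
  Base: 1004000 Ft − 0 Ft = 1004000 Ft
  1004000 Ft × 13% = 130520 Ft

Excess of tentative minimum tax over general income tax: 130520 Ft − 98950 Ft = 31570 Ft.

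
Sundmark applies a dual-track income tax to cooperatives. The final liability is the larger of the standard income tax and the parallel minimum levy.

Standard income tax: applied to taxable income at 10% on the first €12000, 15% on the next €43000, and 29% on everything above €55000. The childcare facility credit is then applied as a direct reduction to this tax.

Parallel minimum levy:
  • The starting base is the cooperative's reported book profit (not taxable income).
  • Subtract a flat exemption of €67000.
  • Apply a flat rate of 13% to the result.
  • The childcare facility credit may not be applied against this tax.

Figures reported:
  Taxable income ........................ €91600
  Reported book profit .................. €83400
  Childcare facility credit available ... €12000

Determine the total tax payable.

€6264

Standard income tax:
  €12000 × 10% = €1200
  €43000 × 15% = €6450
  €36600 × 29% = €10614
  → €18264
  Less childcare facility credit €12000 → €6264

Parallel minimum levy:
  Base (reported book profit): €83400
  Less exemption €67000 → base €16400
  €16400 × 13% = €2132

€6264 > €2132, so the standard income tax governs.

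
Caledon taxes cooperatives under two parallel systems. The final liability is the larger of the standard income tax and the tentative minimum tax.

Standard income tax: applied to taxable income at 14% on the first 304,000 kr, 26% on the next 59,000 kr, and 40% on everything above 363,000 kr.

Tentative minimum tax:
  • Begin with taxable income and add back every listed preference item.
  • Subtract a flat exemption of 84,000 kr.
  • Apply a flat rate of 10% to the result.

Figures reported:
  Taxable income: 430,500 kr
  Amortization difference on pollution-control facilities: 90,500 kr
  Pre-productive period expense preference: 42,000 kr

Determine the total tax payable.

84,900 kr

Standard income tax:
  304,000 kr × 14% = 42,560 kr
  59,000 kr × 26% = 15,340 kr
  67,500 kr × 40% = 27,000 kr
  → 84,900 kr

Tentative minimum tax:
  Adjusted income: 430,500 kr + 90,500 kr + 42,000 kr = 563,000 kr
  Less exemption 84,000 kr → base 479,000 kr
  479,000 kr × 10% = 47,900 kr

84,900 kr > 47,900 kr, so the standard income tax governs.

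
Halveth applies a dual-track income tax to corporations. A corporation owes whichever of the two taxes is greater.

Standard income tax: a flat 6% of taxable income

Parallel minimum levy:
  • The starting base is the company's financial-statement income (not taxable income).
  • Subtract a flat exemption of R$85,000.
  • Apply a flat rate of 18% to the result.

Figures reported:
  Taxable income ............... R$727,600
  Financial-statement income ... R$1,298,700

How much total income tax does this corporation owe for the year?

R$218,466

Standard income tax:
  R$727,600 × 6% = R$43,656

Parallel minimum levy:
  Base (financial-statement income): R$1,298,700
  Less exemption R$85,000 → base R$1,213,700
  R$1,213,700 × 18% = R$218,466

R$218,466 > R$43,656, so the parallel minimum levy is the binding amount.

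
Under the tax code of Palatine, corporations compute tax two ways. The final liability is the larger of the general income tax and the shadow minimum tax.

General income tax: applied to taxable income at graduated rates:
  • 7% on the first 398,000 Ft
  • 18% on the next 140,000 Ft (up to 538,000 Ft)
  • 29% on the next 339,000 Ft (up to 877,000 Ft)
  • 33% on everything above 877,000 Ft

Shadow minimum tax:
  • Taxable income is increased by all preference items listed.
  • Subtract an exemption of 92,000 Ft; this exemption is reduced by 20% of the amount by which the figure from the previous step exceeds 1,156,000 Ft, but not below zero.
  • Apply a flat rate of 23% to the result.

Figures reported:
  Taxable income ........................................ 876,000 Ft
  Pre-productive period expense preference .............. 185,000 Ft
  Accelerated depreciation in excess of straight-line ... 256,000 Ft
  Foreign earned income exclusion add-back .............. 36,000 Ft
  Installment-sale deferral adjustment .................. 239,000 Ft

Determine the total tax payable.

Shadow minimum tax:
  Adjusted income: 876,000 Ft + 185,000 Ft + 256,000 Ft + 36,000 Ft + 239,000 Ft = 1,592,000 Ft
  Exemption: 92,000 Ft − 20% × (1,592,000 Ft − 1,156,000 Ft) = 92,000 Ft − 87,200 Ft = 4,800 Ft
  Base: 1,592,000 Ft − 4,800 Ft = 1,587,200 Ft
  1,587,200 Ft × 23% = 365,056 Ft

General income tax:
  398,000 Ft × 7% = 27,860 Ft
  140,000 Ft × 18% = 25,200 Ft
  338,000 Ft × 29% = 98,020 Ft
  → 151,080 Ft

365,056 Ft > 151,080 Ft, so the shadow minimum tax is the binding amount.

365,056 Ft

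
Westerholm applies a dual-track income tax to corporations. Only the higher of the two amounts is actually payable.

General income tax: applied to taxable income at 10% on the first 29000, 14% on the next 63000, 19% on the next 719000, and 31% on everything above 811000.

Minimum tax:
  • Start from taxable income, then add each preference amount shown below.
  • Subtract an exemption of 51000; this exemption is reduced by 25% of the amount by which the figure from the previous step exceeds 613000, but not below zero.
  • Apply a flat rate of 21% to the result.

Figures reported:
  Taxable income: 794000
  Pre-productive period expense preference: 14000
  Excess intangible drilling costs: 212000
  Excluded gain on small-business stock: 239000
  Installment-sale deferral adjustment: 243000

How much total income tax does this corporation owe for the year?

315420

Minimum tax:
  Adjusted income: 794000 + 14000 + 212000 + 239000 + 243000 = 1502000
  Exemption: 25% × (1502000 − 613000) = 222250 ≥ 51000, so the exemption is fully phased out
  Base: 1502000 − 0 = 1502000
  1502000 × 21% = 315420

General income tax:
  29000 × 10% = 2900
  63000 × 14% = 8820
  702000 × 19% = 133380
  → 145100

315420 > 145100, so the minimum tax is the binding amount.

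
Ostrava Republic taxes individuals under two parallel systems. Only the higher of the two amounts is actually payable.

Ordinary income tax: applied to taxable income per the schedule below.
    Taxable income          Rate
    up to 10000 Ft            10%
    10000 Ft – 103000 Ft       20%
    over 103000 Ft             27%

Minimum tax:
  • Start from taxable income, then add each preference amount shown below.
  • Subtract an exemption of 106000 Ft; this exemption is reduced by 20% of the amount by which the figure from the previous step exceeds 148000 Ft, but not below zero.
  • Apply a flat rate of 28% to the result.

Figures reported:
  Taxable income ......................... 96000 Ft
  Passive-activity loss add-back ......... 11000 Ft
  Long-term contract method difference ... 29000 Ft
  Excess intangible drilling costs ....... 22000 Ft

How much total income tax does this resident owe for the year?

18200 Ft

Ordinary income tax:
  10000 Ft × 10% = 1000 Ft
  86000 Ft × 20% = 17200 Ft
  → 18200 Ft

Minimum tax:
  Adjusted income: 96000 Ft + 11000 Ft + 29000 Ft + 22000 Ft = 158000 Ft
  Exemption: 106000 Ft − 20% × (158000 Ft − 148000 Ft) = 106000 Ft − 2000 Ft = 104000 Ft
  Base: 158000 Ft − 104000 Ft = 54000 Ft
  54000 Ft × 28% = 15120 Ft

18200 Ft > 15120 Ft, so the ordinary income tax governs.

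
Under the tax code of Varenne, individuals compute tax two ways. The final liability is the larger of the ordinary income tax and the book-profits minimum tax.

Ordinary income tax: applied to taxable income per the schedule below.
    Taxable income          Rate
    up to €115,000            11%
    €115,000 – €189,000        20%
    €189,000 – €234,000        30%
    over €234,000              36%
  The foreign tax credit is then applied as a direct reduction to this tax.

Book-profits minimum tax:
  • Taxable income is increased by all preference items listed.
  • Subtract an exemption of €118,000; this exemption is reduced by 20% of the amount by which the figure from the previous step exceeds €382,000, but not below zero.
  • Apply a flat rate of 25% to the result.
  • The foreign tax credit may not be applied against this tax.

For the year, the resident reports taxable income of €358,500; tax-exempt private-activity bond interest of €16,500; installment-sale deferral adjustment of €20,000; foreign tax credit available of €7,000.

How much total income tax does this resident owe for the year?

Ordinary income tax:
  €115,000 × 11% = €12,650
  €74,000 × 20% = €14,800
  €45,000 × 30% = €13,500
  €124,500 × 36% = €44,820
  → €85,770
  Less foreign tax credit €7,000 → €78,770

Book-profits minimum tax:
  Adjusted income: €358,500 + €16,500 + €20,000 = €395,000
  Exemption: €118,000 − 20% × (€395,000 − €382,000) = €118,000 − €2,600 = €115,400
  Base: €395,000 − €115,400 = €279,600
  €279,600 × 25% = €69,900

€78,770 > €69,900, so the ordinary income tax governs.

€78,770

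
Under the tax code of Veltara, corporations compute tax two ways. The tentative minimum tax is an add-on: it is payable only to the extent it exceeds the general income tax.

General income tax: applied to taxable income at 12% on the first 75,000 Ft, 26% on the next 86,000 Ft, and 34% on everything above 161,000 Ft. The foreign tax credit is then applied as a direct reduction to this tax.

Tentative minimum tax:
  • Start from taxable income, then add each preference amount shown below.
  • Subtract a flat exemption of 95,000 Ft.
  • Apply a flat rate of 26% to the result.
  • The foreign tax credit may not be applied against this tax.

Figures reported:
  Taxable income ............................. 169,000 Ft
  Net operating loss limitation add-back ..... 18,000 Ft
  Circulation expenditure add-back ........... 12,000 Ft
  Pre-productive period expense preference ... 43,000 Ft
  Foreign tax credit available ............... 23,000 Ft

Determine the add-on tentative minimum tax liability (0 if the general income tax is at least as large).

27,140 Ft

General income tax:
  75,000 Ft × 12% = 9,000 Ft
  86,000 Ft × 26% = 22,360 Ft
  8,000 Ft × 34% = 2,720 Ft
  → 34,080 Ft
  Less foreign tax credit 23,000 Ft → 11,080 Ft

Tentative minimum tax:
  Adjusted income: 169,000 Ft + 18,000 Ft + 12,000 Ft + 43,000 Ft = 242,000 Ft
  Less exemption 95,000 Ft → base 147,000 Ft
  147,000 Ft × 26% = 38,220 Ft

Excess of tentative minimum tax over general income tax: 38,220 Ft − 11,080 Ft = 27,140 Ft.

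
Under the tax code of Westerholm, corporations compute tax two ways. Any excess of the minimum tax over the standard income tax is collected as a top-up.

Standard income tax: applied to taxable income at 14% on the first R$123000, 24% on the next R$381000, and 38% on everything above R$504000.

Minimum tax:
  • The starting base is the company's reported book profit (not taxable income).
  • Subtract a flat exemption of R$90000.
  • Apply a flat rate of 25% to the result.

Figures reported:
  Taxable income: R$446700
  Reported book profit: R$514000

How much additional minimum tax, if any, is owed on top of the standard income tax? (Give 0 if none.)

R$11092

Standard income tax:
  R$123000 × 14% = R$17220
  R$323700 × 24% = R$77688
  → R$94908

Minimum tax:
  Base (reported book profit): R$514000
  Less exemption R$90000 → base R$424000
  R$424000 × 25% = R$106000

Excess of minimum tax over standard income tax: R$106000 − R$94908 = R$11092.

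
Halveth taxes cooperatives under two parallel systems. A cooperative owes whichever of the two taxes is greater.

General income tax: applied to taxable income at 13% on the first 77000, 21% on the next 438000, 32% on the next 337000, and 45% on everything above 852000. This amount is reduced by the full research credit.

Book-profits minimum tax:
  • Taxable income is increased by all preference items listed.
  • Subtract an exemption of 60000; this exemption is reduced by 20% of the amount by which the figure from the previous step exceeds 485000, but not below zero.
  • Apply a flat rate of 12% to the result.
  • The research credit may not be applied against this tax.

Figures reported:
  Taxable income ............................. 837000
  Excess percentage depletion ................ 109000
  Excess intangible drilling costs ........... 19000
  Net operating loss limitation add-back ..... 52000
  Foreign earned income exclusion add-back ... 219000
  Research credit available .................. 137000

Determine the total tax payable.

148320

General income tax:
  77000 × 13% = 10010
  438000 × 21% = 91980
  322000 × 32% = 103040
  → 205030
  Less research credit 137000 → 68030

Book-profits minimum tax:
  Adjusted income: 837000 + 109000 + 19000 + 52000 + 219000 = 1236000
  Exemption: 20% × (1236000 − 485000) = 150200 ≥ 60000, so the exemption is fully phased out
  Base: 1236000 − 0 = 1236000
  1236000 × 12% = 148320

148320 > 68030, so the book-profits minimum tax is the binding amount.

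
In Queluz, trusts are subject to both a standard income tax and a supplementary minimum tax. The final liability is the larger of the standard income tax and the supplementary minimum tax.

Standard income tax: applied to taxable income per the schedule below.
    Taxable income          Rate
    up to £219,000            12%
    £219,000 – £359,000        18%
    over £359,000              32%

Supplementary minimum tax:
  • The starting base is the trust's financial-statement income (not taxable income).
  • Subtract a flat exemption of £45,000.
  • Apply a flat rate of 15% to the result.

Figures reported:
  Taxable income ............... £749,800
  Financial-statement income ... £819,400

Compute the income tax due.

Supplementary minimum tax:
  Base (financial-statement income): £819,400
  Less exemption £45,000 → base £774,400
  £774,400 × 15% = £116,160

Standard income tax:
  £219,000 × 12% = £26,280
  £140,000 × 18% = £25,200
  £390,800 × 32% = £125,056
  → £176,536

£176,536 > £116,160, so the standard income tax governs.

£176,536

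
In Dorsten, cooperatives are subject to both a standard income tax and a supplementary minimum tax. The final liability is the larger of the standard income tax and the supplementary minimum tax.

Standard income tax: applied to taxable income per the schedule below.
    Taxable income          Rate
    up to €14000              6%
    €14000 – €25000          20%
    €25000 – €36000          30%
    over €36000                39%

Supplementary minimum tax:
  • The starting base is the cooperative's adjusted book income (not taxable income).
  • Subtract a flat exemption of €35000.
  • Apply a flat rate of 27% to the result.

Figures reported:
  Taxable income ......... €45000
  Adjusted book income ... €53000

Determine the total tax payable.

Standard income tax:
  €14000 × 6% = €840
  €11000 × 20% = €2200
  €11000 × 30% = €3300
  €9000 × 39% = €3510
  → €9850

Supplementary minimum tax:
  Base (adjusted book income): €53000
  Less exemption €35000 → base €18000
  €18000 × 27% = €4860

€9850 > €4860, so the standard income tax governs.

€9850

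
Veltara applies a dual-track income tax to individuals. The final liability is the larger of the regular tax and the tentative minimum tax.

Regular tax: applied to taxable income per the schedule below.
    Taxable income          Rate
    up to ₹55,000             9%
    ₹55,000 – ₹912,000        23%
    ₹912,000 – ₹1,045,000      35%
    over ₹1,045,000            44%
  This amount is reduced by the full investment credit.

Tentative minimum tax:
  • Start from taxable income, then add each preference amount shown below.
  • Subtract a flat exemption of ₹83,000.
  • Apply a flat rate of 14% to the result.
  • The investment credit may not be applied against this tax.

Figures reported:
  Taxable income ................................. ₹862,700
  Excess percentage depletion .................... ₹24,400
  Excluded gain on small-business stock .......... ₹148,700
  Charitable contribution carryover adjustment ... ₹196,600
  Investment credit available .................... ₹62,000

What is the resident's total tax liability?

₹160,916

Tentative minimum tax:
  Adjusted income: ₹862,700 + ₹24,400 + ₹148,700 + ₹196,600 = ₹1,232,400
  Less exemption ₹83,000 → base ₹1,149,400
  ₹1,149,400 × 14% = ₹160,916

Regular tax:
  ₹55,000 × 9% = ₹4,950
  ₹807,700 × 23% = ₹185,771
  → ₹190,721
  Less investment credit ₹62,000 → ₹128,721

₹160,916 > ₹128,721, so the tentative minimum tax is the binding amount.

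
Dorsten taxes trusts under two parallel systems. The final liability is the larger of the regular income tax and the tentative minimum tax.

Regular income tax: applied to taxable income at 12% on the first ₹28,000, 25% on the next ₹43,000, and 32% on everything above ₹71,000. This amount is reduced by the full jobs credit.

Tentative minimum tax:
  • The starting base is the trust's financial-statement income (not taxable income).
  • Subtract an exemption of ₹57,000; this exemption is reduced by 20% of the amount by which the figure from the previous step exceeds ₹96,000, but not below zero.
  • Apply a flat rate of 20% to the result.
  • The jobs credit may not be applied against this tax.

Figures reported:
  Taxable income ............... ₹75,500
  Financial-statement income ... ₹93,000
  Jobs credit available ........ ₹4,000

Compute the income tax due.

Tentative minimum tax:
  Base (financial-statement income): ₹93,000
  Exemption: ₹93,000 ≤ ₹96,000, so full ₹57,000 applies
  Base: ₹93,000 − ₹57,000 = ₹36,000
  ₹36,000 × 20% = ₹7,200

Regular income tax:
  ₹28,000 × 12% = ₹3,360
  ₹43,000 × 25% = ₹10,750
  ₹4,500 × 32% = ₹1,440
  → ₹15,550
  Less jobs credit ₹4,000 → ₹11,550

₹11,550 > ₹7,200, so the regular income tax governs.

₹11,550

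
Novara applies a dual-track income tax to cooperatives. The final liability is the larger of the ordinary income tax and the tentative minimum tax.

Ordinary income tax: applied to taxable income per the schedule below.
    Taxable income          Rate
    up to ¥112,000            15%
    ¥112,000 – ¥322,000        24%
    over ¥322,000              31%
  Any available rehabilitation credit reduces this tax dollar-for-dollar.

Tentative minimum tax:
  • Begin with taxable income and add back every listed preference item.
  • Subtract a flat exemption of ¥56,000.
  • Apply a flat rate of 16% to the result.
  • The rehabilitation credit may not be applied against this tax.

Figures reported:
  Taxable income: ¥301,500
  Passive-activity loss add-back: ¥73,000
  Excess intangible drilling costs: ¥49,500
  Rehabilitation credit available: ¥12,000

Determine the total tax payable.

¥58,880

Ordinary income tax:
  ¥112,000 × 15% = ¥16,800
  ¥189,500 × 24% = ¥45,480
  → ¥62,280
  Less rehabilitation credit ¥12,000 → ¥50,280

Tentative minimum tax:
  Adjusted income: ¥301,500 + ¥73,000 + ¥49,500 = ¥424,000
  Less exemption ¥56,000 → base ¥368,000
  ¥368,000 × 16% = ¥58,880

¥58,880 > ¥50,280, so the tentative minimum tax is the binding amount.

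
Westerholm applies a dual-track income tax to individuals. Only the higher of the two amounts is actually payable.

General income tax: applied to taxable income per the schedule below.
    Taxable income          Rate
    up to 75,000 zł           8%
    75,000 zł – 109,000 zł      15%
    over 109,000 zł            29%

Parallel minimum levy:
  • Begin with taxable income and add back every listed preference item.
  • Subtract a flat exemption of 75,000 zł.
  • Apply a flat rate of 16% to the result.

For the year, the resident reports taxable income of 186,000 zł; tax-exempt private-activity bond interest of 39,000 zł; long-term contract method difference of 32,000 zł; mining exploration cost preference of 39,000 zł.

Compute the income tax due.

35,360 zł

General income tax:
  75,000 zł × 8% = 6,000 zł
  34,000 zł × 15% = 5,100 zł
  77,000 zł × 29% = 22,330 zł
  → 33,430 zł

Parallel minimum levy:
  Adjusted income: 186,000 zł + 39,000 zł + 32,000 zł + 39,000 zł = 296,000 zł
  Less exemption 75,000 zł → base 221,000 zł
  221,000 zł × 16% = 35,360 zł

35,360 zł > 33,430 zł, so the parallel minimum levy is the binding amount.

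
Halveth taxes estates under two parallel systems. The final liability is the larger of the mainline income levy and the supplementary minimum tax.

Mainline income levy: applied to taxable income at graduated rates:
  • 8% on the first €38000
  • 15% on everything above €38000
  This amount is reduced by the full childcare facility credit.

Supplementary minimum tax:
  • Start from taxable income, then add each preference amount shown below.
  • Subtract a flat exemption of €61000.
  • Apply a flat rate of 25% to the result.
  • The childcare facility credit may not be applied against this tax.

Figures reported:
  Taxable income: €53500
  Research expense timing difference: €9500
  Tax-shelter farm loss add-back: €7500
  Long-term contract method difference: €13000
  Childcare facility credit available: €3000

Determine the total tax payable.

Mainline income levy:
  €38000 × 8% = €3040
  €15500 × 15% = €2325
  → €5365
  Less childcare facility credit €3000 → €2365

Supplementary minimum tax:
  Adjusted income: €53500 + €9500 + €7500 + €13000 = €83500
  Less exemption €61000 → base €22500
  €22500 × 25% = €5625

€5625 > €2365, so the supplementary minimum tax is the binding amount.

€5625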